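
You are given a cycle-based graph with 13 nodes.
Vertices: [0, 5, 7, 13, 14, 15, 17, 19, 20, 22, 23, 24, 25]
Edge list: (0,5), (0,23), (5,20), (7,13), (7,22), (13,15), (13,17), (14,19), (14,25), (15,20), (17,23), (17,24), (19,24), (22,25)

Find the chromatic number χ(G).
Clique number ω(G) = 2 (lower bound: χ ≥ ω).
Odd cycle [0, 23, 17, 13, 15, 20, 5] needs 3 colors (χ ≥ 3).
The coloring below uses 3 colors, so χ(G) = 3.
A valid 3-coloring: color 1: [0, 7, 17, 19, 20, 25]; color 2: [5, 13, 14, 22, 23, 24]; color 3: [15].

χ(G) = 3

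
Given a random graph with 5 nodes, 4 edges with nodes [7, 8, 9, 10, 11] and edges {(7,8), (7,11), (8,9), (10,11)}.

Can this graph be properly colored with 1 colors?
Edge (8,9) forces its endpoints to differ, so 1 color is not enough.

No, G is not 1-colorable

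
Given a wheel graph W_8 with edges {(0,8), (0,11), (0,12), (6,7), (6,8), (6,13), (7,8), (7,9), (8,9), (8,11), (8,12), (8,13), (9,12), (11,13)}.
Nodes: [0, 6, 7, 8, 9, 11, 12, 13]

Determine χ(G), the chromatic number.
Clique number ω(G) = 3 (lower bound: χ ≥ ω).
Odd cycle [13, 11, 0, 12, 9, 7, 6] needs 3 colors (χ ≥ 3).
Vertex 8 is adjacent to every vertex of [0, 6, 7, 9, 11, 12, 13], which already need 3 colors among themselves, so 8 needs a new color (χ ≥ 4).
The coloring below uses 4 colors, so χ(G) = 4.
A valid 4-coloring: color 1: [8]; color 2: [0, 7, 13]; color 3: [6, 11, 12]; color 4: [9].

χ(G) = 4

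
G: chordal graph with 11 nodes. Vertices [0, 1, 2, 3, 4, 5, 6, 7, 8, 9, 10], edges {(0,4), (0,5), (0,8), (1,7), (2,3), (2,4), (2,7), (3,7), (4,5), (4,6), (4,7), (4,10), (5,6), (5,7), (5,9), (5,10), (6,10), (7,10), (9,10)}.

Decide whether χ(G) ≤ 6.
A valid 6-coloring: color 1: [1, 3, 4, 8, 9]; color 2: [2, 5]; color 3: [0, 6, 7]; color 4: [10].
(χ(G) = 4 ≤ 6.)

Yes, G is 6-colorable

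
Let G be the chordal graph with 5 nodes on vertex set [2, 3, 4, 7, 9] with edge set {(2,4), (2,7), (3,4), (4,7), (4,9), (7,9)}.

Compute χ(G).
χ(G) = 3

Clique number ω(G) = 3 (lower bound: χ ≥ ω).
The clique on [4, 7, 9] has size 3, forcing χ ≥ 3, and the coloring below uses 3 colors, so χ(G) = 3.
A valid 3-coloring: color 1: [4]; color 2: [3, 7]; color 3: [2, 9].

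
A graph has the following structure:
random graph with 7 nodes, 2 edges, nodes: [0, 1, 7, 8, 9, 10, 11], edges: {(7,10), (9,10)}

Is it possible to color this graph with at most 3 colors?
A valid 3-coloring: color 1: [0, 1, 8, 10, 11]; color 2: [7, 9].
(χ(G) = 2 ≤ 3.)

Yes, G is 3-colorable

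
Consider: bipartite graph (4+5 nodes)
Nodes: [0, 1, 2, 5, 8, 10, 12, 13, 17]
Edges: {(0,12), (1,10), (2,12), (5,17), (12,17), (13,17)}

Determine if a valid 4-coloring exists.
Yes, G is 4-colorable

A valid 4-coloring: color 1: [1, 5, 8, 12, 13]; color 2: [0, 2, 10, 17].
(χ(G) = 2 ≤ 4.)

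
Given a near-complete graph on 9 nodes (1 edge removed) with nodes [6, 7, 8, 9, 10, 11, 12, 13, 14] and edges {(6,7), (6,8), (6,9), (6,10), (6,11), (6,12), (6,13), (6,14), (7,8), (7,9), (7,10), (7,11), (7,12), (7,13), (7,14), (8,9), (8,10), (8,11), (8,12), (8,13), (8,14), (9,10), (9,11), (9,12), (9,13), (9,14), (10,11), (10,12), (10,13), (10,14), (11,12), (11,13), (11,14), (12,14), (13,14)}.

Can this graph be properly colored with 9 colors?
A valid 9-coloring: color 1: [7]; color 2: [11]; color 3: [14]; color 4: [9]; color 5: [8]; color 6: [10]; color 7: [6]; color 8: [12, 13].
(χ(G) = 8 ≤ 9.)

Yes, G is 9-colorable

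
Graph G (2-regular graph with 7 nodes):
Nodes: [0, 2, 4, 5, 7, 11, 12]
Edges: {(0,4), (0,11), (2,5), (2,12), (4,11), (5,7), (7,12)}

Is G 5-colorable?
Yes, G is 5-colorable

A valid 5-coloring: color 1: [0, 5, 12]; color 2: [2, 4, 7]; color 3: [11].
(χ(G) = 3 ≤ 5.)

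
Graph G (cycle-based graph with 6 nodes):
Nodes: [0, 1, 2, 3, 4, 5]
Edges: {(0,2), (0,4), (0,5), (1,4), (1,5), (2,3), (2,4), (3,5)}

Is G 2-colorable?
No, G is not 2-colorable

The clique on vertices [0, 2, 4] has size 3 > 2, so it alone needs 3 colors.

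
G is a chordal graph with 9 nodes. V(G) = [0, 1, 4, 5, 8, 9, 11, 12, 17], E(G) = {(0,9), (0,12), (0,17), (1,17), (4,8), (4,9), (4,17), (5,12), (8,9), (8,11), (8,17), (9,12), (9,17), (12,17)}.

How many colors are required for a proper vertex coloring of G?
Clique number ω(G) = 4 (lower bound: χ ≥ ω).
The clique on [0, 9, 12, 17] has size 4, forcing χ ≥ 4, and the coloring below uses 4 colors, so χ(G) = 4.
A valid 4-coloring: color 1: [5, 11, 17]; color 2: [1, 9]; color 3: [8, 12]; color 4: [0, 4].

χ(G) = 4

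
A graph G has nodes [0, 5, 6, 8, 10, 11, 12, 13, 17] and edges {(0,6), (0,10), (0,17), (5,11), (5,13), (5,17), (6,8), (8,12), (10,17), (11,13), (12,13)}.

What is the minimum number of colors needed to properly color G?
χ(G) = 3

Clique number ω(G) = 3 (lower bound: χ ≥ ω).
The clique on [0, 10, 17] has size 3, forcing χ ≥ 3, and the coloring below uses 3 colors, so χ(G) = 3.
A valid 3-coloring: color 1: [8, 13, 17]; color 2: [0, 5, 12]; color 3: [6, 10, 11].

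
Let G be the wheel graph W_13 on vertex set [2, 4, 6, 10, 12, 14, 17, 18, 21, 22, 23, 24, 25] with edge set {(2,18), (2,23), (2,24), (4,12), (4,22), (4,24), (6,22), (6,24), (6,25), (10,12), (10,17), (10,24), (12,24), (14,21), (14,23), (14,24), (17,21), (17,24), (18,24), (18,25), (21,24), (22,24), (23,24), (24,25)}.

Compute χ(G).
Clique number ω(G) = 3 (lower bound: χ ≥ ω).
The clique on [2, 18, 24] has size 3, forcing χ ≥ 3, and the coloring below uses 3 colors, so χ(G) = 3.
A valid 3-coloring: color 1: [24]; color 2: [4, 6, 10, 18, 21, 23]; color 3: [2, 12, 14, 17, 22, 25].

χ(G) = 3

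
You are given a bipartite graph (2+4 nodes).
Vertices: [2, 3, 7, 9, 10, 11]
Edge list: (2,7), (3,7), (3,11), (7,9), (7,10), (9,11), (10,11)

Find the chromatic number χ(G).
χ(G) = 2

Clique number ω(G) = 2 (lower bound: χ ≥ ω).
The graph is bipartite (no odd cycle), so 2 colors suffice: χ(G) = 2.
A valid 2-coloring: color 1: [7, 11]; color 2: [2, 3, 9, 10].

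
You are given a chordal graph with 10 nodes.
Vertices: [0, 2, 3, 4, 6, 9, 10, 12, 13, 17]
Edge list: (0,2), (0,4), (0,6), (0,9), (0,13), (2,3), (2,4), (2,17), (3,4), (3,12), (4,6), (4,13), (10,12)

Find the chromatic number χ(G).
χ(G) = 3

Clique number ω(G) = 3 (lower bound: χ ≥ ω).
The clique on [0, 2, 4] has size 3, forcing χ ≥ 3, and the coloring below uses 3 colors, so χ(G) = 3.
A valid 3-coloring: color 1: [4, 9, 12, 17]; color 2: [0, 3, 10]; color 3: [2, 6, 13].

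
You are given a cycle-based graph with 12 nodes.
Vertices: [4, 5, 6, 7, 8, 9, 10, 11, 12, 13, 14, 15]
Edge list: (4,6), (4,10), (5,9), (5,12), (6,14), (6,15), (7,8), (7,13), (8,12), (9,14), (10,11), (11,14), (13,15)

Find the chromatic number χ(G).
Clique number ω(G) = 2 (lower bound: χ ≥ ω).
Odd cycle [4, 10, 11, 14, 6] needs 3 colors (χ ≥ 3).
The coloring below uses 3 colors, so χ(G) = 3.
A valid 3-coloring: color 1: [6, 8, 9, 10, 13]; color 2: [4, 7, 12, 14, 15]; color 3: [5, 11].

χ(G) = 3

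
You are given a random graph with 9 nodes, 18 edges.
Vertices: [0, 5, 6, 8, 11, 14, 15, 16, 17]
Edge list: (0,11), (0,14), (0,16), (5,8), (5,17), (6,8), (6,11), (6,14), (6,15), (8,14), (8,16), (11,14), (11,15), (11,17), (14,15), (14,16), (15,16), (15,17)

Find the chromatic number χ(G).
χ(G) = 4

Clique number ω(G) = 4 (lower bound: χ ≥ ω).
The clique on [6, 11, 14, 15] has size 4, forcing χ ≥ 4, and the coloring below uses 4 colors, so χ(G) = 4.
A valid 4-coloring: color 1: [14, 17]; color 2: [0, 8, 15]; color 3: [5, 11, 16]; color 4: [6].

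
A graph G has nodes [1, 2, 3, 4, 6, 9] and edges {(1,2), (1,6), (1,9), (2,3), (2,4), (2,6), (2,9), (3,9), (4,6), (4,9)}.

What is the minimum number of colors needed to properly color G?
Clique number ω(G) = 3 (lower bound: χ ≥ ω).
The clique on [1, 2, 9] has size 3, forcing χ ≥ 3, and the coloring below uses 3 colors, so χ(G) = 3.
A valid 3-coloring: color 1: [2]; color 2: [6, 9]; color 3: [1, 3, 4].

χ(G) = 3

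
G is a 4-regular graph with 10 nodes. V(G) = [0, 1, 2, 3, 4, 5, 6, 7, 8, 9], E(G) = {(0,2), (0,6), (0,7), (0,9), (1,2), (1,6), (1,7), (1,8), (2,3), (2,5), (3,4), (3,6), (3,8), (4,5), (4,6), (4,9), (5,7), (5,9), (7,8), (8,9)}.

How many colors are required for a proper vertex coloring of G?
χ(G) = 3

Clique number ω(G) = 3 (lower bound: χ ≥ ω).
The clique on [1, 7, 8] has size 3, forcing χ ≥ 3, and the coloring below uses 3 colors, so χ(G) = 3.
A valid 3-coloring: color 1: [2, 4, 8]; color 2: [6, 7, 9]; color 3: [0, 1, 3, 5].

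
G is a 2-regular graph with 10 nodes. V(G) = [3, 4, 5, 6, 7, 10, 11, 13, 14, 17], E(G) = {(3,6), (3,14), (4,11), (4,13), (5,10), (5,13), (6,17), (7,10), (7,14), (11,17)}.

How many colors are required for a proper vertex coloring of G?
Clique number ω(G) = 2 (lower bound: χ ≥ ω).
The graph is bipartite (no odd cycle), so 2 colors suffice: χ(G) = 2.
A valid 2-coloring: color 1: [6, 10, 11, 13, 14]; color 2: [3, 4, 5, 7, 17].

χ(G) = 2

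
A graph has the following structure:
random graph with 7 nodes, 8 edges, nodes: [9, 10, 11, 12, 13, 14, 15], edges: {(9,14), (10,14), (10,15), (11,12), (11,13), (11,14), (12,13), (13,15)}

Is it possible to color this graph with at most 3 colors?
Yes, G is 3-colorable

A valid 3-coloring: color 1: [9, 11, 15]; color 2: [13, 14]; color 3: [10, 12].
(χ(G) = 3 ≤ 3.)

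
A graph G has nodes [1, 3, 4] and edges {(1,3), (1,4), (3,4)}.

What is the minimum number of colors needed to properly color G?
Clique number ω(G) = 3 (lower bound: χ ≥ ω).
The clique on [1, 3, 4] has size 3, forcing χ ≥ 3, and the coloring below uses 3 colors, so χ(G) = 3.
A valid 3-coloring: color 1: [1]; color 2: [4]; color 3: [3].

χ(G) = 3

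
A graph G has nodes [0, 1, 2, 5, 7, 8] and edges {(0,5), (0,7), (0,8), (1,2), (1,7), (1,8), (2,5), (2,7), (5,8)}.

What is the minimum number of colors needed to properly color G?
χ(G) = 3

Clique number ω(G) = 3 (lower bound: χ ≥ ω).
The clique on [0, 5, 8] has size 3, forcing χ ≥ 3, and the coloring below uses 3 colors, so χ(G) = 3.
A valid 3-coloring: color 1: [7, 8]; color 2: [1, 5]; color 3: [0, 2].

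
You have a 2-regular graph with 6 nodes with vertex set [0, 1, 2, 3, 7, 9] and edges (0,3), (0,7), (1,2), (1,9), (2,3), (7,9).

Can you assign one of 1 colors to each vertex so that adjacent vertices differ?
Edge (0,3) forces its endpoints to differ, so 1 color is not enough.

No, G is not 1-colorable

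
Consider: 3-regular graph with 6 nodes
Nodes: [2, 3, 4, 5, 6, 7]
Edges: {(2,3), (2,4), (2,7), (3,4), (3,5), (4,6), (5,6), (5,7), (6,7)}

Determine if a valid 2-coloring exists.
No, G is not 2-colorable

The clique on vertices [2, 3, 4] has size 3 > 2, so it alone needs 3 colors.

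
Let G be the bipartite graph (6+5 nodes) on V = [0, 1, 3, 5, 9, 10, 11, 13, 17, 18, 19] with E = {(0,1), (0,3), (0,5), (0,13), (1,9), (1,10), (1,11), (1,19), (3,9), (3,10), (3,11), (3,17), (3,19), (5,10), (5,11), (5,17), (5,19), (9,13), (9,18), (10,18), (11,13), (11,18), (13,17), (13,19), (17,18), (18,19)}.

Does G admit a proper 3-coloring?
A valid 3-coloring: color 1: [1, 3, 5, 13, 18]; color 2: [0, 9, 10, 11, 17, 19].
(χ(G) = 2 ≤ 3.)

Yes, G is 3-colorable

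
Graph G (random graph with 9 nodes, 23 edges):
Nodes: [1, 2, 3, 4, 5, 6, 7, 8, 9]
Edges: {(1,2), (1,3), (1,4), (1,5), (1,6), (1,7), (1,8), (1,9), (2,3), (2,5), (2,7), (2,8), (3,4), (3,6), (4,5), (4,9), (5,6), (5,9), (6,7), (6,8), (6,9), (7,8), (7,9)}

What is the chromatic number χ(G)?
Clique number ω(G) = 4 (lower bound: χ ≥ ω).
The clique on [1, 2, 7, 8] has size 4, forcing χ ≥ 4, and the coloring below uses 4 colors, so χ(G) = 4.
A valid 4-coloring: color 1: [1]; color 2: [2, 4, 6]; color 3: [3, 8, 9]; color 4: [5, 7].

χ(G) = 4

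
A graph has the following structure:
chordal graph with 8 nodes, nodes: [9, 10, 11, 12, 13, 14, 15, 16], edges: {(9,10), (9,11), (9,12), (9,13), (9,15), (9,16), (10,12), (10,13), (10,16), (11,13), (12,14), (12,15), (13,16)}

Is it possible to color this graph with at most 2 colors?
The clique on vertices [9, 10, 13, 16] has size 4 > 2, so it alone needs 4 colors.

No, G is not 2-colorable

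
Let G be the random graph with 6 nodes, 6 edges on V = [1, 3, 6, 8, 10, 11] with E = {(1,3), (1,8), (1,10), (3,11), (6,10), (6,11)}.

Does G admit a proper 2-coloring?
Odd cycle [10, 1, 3, 11, 6] needs 3 colors (χ ≥ 3).
Hence χ(G) ≥ 3 > 2, so no proper 2-coloring exists.

No, G is not 2-colorable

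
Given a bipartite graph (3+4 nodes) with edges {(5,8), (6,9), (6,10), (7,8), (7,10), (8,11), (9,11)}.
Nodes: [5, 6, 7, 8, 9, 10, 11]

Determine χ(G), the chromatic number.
χ(G) = 2

Clique number ω(G) = 2 (lower bound: χ ≥ ω).
The graph is bipartite (no odd cycle), so 2 colors suffice: χ(G) = 2.
A valid 2-coloring: color 1: [8, 9, 10]; color 2: [5, 6, 7, 11].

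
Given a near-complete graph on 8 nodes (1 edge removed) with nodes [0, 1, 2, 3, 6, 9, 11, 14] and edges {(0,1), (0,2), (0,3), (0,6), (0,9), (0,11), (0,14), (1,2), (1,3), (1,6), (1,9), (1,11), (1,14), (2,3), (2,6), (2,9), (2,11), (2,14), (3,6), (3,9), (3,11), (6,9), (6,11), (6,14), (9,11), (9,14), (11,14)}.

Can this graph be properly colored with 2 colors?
The clique on vertices [0, 1, 2, 3, 6, 9, 11] has size 7 > 2, so it alone needs 7 colors.

No, G is not 2-colorable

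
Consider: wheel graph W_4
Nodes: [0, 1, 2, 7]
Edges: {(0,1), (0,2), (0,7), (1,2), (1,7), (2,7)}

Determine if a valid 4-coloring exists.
A valid 4-coloring: color 1: [0]; color 2: [1]; color 3: [2]; color 4: [7].
(χ(G) = 4 ≤ 4.)

Yes, G is 4-colorable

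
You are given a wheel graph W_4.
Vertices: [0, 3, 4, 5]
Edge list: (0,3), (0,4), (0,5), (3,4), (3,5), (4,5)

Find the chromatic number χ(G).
Clique number ω(G) = 4 (lower bound: χ ≥ ω).
The clique on [0, 3, 4, 5] has size 4, forcing χ ≥ 4, and the coloring below uses 4 colors, so χ(G) = 4.
A valid 4-coloring: color 1: [4]; color 2: [0]; color 3: [3]; color 4: [5].

χ(G) = 4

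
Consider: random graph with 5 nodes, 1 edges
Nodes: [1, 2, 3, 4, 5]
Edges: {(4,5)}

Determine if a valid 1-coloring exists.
Edge (4,5) forces its endpoints to differ, so 1 color is not enough.

No, G is not 1-colorable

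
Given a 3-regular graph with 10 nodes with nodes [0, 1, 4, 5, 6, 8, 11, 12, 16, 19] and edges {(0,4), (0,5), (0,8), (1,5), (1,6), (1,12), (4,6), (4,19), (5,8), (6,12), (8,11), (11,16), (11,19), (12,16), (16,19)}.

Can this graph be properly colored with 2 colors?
No, G is not 2-colorable

The clique on vertices [0, 5, 8] has size 3 > 2, so it alone needs 3 colors.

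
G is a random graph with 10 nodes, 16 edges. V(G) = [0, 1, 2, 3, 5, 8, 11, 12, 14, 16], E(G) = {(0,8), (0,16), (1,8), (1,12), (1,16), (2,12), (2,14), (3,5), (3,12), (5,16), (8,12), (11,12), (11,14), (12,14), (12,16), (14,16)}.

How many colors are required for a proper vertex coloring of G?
Clique number ω(G) = 3 (lower bound: χ ≥ ω).
The clique on [1, 8, 12] has size 3, forcing χ ≥ 3, and the coloring below uses 3 colors, so χ(G) = 3.
A valid 3-coloring: color 1: [0, 5, 12]; color 2: [2, 3, 8, 11, 16]; color 3: [1, 14].

χ(G) = 3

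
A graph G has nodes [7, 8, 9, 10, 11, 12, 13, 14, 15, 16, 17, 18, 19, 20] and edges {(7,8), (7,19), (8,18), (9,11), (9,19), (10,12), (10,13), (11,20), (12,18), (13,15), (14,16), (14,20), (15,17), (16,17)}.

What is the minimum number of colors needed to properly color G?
Clique number ω(G) = 2 (lower bound: χ ≥ ω).
The graph is bipartite (no odd cycle), so 2 colors suffice: χ(G) = 2.
A valid 2-coloring: color 1: [8, 11, 12, 13, 14, 17, 19]; color 2: [7, 9, 10, 15, 16, 18, 20].

χ(G) = 2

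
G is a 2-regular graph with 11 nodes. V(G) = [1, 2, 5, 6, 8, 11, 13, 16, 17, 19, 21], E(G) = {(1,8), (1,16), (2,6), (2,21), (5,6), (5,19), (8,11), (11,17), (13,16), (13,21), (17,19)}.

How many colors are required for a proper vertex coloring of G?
χ(G) = 3

Clique number ω(G) = 2 (lower bound: χ ≥ ω).
Odd cycle [2, 6, 5, 19, 17, 11, 8, 1, 16, 13, 21] needs 3 colors (χ ≥ 3).
The coloring below uses 3 colors, so χ(G) = 3.
A valid 3-coloring: color 1: [1, 2, 5, 11, 13]; color 2: [6, 8, 16, 17, 21]; color 3: [19].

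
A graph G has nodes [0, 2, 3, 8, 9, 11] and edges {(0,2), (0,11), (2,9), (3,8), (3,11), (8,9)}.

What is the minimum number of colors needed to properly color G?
Clique number ω(G) = 2 (lower bound: χ ≥ ω).
The graph is bipartite (no odd cycle), so 2 colors suffice: χ(G) = 2.
A valid 2-coloring: color 1: [0, 3, 9]; color 2: [2, 8, 11].

χ(G) = 2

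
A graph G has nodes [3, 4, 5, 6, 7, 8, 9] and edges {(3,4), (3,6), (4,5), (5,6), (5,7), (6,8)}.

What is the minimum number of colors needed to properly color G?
Clique number ω(G) = 2 (lower bound: χ ≥ ω).
The graph is bipartite (no odd cycle), so 2 colors suffice: χ(G) = 2.
A valid 2-coloring: color 1: [3, 5, 8, 9]; color 2: [4, 6, 7].

χ(G) = 2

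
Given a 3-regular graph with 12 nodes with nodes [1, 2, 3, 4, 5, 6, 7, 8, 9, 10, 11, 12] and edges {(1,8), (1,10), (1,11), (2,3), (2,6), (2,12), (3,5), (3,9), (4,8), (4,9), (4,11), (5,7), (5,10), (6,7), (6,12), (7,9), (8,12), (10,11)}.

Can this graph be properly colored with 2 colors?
The clique on vertices [1, 10, 11] has size 3 > 2, so it alone needs 3 colors.

No, G is not 2-colorable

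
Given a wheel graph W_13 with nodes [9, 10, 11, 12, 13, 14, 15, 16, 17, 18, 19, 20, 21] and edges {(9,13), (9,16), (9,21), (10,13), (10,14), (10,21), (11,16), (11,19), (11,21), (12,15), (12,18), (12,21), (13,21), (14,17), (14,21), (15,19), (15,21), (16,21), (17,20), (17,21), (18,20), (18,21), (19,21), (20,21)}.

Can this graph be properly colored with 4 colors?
A valid 4-coloring: color 1: [21]; color 2: [9, 10, 11, 15, 17, 18]; color 3: [12, 13, 14, 16, 19, 20].
(χ(G) = 3 ≤ 4.)

Yes, G is 4-colorable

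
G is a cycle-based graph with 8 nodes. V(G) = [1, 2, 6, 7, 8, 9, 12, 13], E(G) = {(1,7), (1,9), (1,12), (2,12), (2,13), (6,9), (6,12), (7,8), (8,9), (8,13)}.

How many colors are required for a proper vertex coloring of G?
Clique number ω(G) = 2 (lower bound: χ ≥ ω).
The graph is bipartite (no odd cycle), so 2 colors suffice: χ(G) = 2.
A valid 2-coloring: color 1: [1, 2, 6, 8]; color 2: [7, 9, 12, 13].

χ(G) = 2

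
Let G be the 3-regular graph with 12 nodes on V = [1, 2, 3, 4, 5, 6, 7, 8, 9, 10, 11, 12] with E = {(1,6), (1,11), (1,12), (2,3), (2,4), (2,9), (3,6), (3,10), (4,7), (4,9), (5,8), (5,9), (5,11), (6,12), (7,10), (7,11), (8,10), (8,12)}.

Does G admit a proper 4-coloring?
Yes, G is 4-colorable

A valid 4-coloring: color 1: [9, 10, 11, 12]; color 2: [1, 3, 5, 7]; color 3: [4, 6, 8]; color 4: [2].
(χ(G) = 3 ≤ 4.)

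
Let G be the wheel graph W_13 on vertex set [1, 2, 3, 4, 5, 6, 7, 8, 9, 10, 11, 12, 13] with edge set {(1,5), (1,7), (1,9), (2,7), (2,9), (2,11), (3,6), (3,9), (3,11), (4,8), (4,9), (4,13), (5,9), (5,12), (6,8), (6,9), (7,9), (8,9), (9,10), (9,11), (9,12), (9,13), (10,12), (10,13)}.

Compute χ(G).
χ(G) = 3

Clique number ω(G) = 3 (lower bound: χ ≥ ω).
The clique on [1, 5, 9] has size 3, forcing χ ≥ 3, and the coloring below uses 3 colors, so χ(G) = 3.
A valid 3-coloring: color 1: [9]; color 2: [1, 2, 3, 8, 12, 13]; color 3: [4, 5, 6, 7, 10, 11].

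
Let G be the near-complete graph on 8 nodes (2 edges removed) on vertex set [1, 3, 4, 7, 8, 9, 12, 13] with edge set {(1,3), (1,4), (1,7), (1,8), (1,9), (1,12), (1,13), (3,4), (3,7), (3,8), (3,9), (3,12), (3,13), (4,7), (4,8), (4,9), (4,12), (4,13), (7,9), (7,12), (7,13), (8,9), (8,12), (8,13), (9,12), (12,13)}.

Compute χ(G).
χ(G) = 6

Clique number ω(G) = 6 (lower bound: χ ≥ ω).
The clique on [1, 3, 4, 8, 9, 12] has size 6, forcing χ ≥ 6, and the coloring below uses 6 colors, so χ(G) = 6.
A valid 6-coloring: color 1: [12]; color 2: [4]; color 3: [1]; color 4: [3]; color 5: [7, 8]; color 6: [9, 13].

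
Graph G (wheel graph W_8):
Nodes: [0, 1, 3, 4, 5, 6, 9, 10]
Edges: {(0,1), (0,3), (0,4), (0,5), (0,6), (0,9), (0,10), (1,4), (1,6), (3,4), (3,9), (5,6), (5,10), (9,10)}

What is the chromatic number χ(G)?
χ(G) = 4

Clique number ω(G) = 3 (lower bound: χ ≥ ω).
Odd cycle [9, 3, 4, 1, 6, 5, 10] needs 3 colors (χ ≥ 3).
Vertex 0 is adjacent to every vertex of [1, 3, 4, 5, 6, 9, 10], which already need 3 colors among themselves, so 0 needs a new color (χ ≥ 4).
The coloring below uses 4 colors, so χ(G) = 4.
A valid 4-coloring: color 1: [0]; color 2: [4, 5, 9]; color 3: [1, 3, 10]; color 4: [6].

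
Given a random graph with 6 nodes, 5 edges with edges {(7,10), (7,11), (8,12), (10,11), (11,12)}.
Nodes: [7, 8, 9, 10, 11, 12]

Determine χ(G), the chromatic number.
χ(G) = 3

Clique number ω(G) = 3 (lower bound: χ ≥ ω).
The clique on [7, 10, 11] has size 3, forcing χ ≥ 3, and the coloring below uses 3 colors, so χ(G) = 3.
A valid 3-coloring: color 1: [8, 9, 11]; color 2: [7, 12]; color 3: [10].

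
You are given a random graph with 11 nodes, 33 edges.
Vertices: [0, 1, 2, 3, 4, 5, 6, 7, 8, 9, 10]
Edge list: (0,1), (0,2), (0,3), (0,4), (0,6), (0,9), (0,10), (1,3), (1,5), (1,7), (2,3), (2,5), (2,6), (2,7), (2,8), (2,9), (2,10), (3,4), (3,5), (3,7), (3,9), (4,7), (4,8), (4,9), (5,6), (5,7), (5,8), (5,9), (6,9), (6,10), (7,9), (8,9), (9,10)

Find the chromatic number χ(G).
Clique number ω(G) = 5 (lower bound: χ ≥ ω).
The clique on [0, 2, 6, 9, 10] has size 5, forcing χ ≥ 5, and the coloring below uses 5 colors, so χ(G) = 5.
A valid 5-coloring: color 1: [1, 9]; color 2: [2, 4]; color 3: [3, 8, 10]; color 4: [0, 5]; color 5: [6, 7].

χ(G) = 5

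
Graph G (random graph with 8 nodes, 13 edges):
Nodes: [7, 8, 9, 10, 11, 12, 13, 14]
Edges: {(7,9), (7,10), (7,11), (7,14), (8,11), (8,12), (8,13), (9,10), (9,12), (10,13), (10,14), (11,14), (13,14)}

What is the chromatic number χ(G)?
χ(G) = 3

Clique number ω(G) = 3 (lower bound: χ ≥ ω).
The clique on [10, 13, 14] has size 3, forcing χ ≥ 3, and the coloring below uses 3 colors, so χ(G) = 3.
A valid 3-coloring: color 1: [10, 11, 12]; color 2: [8, 9, 14]; color 3: [7, 13].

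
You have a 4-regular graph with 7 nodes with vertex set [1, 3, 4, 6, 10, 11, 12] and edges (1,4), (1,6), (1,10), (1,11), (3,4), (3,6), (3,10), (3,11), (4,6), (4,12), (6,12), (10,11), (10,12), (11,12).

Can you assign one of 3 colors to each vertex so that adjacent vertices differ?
Yes, G is 3-colorable

A valid 3-coloring: color 1: [1, 3, 12]; color 2: [6, 10]; color 3: [4, 11].
(χ(G) = 3 ≤ 3.)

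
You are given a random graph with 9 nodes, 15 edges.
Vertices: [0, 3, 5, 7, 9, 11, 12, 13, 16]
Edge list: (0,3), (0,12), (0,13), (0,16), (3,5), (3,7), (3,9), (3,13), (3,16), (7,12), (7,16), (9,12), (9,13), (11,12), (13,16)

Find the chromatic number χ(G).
χ(G) = 4

Clique number ω(G) = 4 (lower bound: χ ≥ ω).
The clique on [0, 3, 13, 16] has size 4, forcing χ ≥ 4, and the coloring below uses 4 colors, so χ(G) = 4.
A valid 4-coloring: color 1: [3, 12]; color 2: [5, 9, 11, 16]; color 3: [7, 13]; color 4: [0].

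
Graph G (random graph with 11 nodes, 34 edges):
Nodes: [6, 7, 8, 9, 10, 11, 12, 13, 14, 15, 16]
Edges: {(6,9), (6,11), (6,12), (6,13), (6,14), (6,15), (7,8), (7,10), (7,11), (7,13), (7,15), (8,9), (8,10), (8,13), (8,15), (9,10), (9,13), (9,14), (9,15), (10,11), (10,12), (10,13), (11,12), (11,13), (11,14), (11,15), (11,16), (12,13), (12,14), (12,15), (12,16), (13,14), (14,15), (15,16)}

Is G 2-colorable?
No, G is not 2-colorable

The clique on vertices [6, 11, 12, 13, 14] has size 5 > 2, so it alone needs 5 colors.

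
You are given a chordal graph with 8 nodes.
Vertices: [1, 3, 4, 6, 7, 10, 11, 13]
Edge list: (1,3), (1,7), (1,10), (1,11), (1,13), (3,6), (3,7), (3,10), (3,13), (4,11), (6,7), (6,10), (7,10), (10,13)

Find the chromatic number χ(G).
χ(G) = 4

Clique number ω(G) = 4 (lower bound: χ ≥ ω).
The clique on [1, 3, 10, 13] has size 4, forcing χ ≥ 4, and the coloring below uses 4 colors, so χ(G) = 4.
A valid 4-coloring: color 1: [3, 11]; color 2: [4, 10]; color 3: [1, 6]; color 4: [7, 13].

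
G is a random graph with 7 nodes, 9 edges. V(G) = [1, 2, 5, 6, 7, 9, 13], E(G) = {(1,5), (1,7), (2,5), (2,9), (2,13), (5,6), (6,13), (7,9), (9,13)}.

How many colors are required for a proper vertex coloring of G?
Clique number ω(G) = 3 (lower bound: χ ≥ ω).
The clique on [2, 9, 13] has size 3, forcing χ ≥ 3, and the coloring below uses 3 colors, so χ(G) = 3.
A valid 3-coloring: color 1: [5, 9]; color 2: [7, 13]; color 3: [1, 2, 6].

χ(G) = 3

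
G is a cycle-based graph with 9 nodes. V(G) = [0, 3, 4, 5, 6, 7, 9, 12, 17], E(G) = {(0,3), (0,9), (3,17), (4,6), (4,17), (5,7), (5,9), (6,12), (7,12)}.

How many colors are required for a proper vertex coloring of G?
Clique number ω(G) = 2 (lower bound: χ ≥ ω).
Odd cycle [9, 0, 3, 17, 4, 6, 12, 7, 5] needs 3 colors (χ ≥ 3).
The coloring below uses 3 colors, so χ(G) = 3.
A valid 3-coloring: color 1: [3, 4, 7, 9]; color 2: [0, 5, 6, 17]; color 3: [12].

χ(G) = 3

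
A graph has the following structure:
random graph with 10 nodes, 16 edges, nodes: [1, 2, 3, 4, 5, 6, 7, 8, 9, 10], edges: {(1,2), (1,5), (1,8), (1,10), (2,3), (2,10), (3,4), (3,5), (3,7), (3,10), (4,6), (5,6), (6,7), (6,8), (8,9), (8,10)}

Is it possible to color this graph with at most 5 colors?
Yes, G is 5-colorable

A valid 5-coloring: color 1: [1, 3, 6, 9]; color 2: [4, 5, 7, 10]; color 3: [2, 8].
(χ(G) = 3 ≤ 5.)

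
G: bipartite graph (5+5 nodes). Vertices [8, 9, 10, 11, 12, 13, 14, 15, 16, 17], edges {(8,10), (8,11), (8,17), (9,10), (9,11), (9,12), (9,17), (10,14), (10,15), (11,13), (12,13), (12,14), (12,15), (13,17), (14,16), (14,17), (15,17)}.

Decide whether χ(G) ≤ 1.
No, G is not 1-colorable

Edge (8,10) forces its endpoints to differ, so 1 color is not enough.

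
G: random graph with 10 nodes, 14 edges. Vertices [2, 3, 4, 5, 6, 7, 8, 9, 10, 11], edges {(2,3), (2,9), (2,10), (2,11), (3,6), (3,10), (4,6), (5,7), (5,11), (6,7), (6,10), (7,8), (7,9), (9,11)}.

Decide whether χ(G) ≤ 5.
Yes, G is 5-colorable

A valid 5-coloring: color 1: [2, 5, 6, 8]; color 2: [4, 7, 10, 11]; color 3: [3, 9].
(χ(G) = 3 ≤ 5.)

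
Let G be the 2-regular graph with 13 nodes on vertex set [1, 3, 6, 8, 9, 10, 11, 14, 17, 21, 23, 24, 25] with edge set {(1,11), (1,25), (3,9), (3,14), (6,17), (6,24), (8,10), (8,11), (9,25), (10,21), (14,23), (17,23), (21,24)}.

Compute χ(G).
χ(G) = 3

Clique number ω(G) = 2 (lower bound: χ ≥ ω).
Odd cycle [21, 24, 6, 17, 23, 14, 3, 9, 25, 1, 11, 8, 10] needs 3 colors (χ ≥ 3).
The coloring below uses 3 colors, so χ(G) = 3.
A valid 3-coloring: color 1: [1, 3, 6, 8, 21, 23]; color 2: [10, 11, 14, 17, 24, 25]; color 3: [9].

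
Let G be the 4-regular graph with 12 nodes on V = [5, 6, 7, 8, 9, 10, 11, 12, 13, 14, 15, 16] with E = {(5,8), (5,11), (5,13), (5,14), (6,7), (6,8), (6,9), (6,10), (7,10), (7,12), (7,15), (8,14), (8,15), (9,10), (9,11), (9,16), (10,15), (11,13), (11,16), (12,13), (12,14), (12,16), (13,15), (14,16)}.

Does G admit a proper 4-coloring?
Yes, G is 4-colorable

A valid 4-coloring: color 1: [5, 9, 12, 15]; color 2: [6, 11, 14]; color 3: [8, 10, 13, 16]; color 4: [7].
(χ(G) = 3 ≤ 4.)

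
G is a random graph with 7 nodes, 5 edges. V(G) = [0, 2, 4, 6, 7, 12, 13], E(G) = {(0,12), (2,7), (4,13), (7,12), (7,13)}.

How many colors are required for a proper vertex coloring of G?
χ(G) = 2

Clique number ω(G) = 2 (lower bound: χ ≥ ω).
The graph is bipartite (no odd cycle), so 2 colors suffice: χ(G) = 2.
A valid 2-coloring: color 1: [0, 4, 6, 7]; color 2: [2, 12, 13].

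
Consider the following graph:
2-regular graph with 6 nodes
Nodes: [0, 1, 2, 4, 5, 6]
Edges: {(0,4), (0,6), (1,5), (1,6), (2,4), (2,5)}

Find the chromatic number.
χ(G) = 2

Clique number ω(G) = 2 (lower bound: χ ≥ ω).
The graph is bipartite (no odd cycle), so 2 colors suffice: χ(G) = 2.
A valid 2-coloring: color 1: [0, 1, 2]; color 2: [4, 5, 6].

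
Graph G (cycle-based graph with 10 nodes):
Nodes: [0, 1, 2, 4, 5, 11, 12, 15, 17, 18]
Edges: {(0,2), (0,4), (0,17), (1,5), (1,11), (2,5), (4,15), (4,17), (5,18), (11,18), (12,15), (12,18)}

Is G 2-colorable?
No, G is not 2-colorable

The clique on vertices [0, 4, 17] has size 3 > 2, so it alone needs 3 colors.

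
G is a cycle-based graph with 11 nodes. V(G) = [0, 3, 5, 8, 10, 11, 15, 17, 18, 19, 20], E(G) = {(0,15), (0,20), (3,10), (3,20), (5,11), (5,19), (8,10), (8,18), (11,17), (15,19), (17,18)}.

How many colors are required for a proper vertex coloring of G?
Clique number ω(G) = 2 (lower bound: χ ≥ ω).
Odd cycle [15, 19, 5, 11, 17, 18, 8, 10, 3, 20, 0] needs 3 colors (χ ≥ 3).
The coloring below uses 3 colors, so χ(G) = 3.
A valid 3-coloring: color 1: [5, 8, 15, 17, 20]; color 2: [0, 10, 11, 18, 19]; color 3: [3].

χ(G) = 3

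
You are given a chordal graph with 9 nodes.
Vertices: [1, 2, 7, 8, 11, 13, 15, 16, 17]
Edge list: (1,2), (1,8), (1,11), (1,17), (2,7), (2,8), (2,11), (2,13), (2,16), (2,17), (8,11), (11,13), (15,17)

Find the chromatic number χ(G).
Clique number ω(G) = 4 (lower bound: χ ≥ ω).
The clique on [1, 2, 8, 11] has size 4, forcing χ ≥ 4, and the coloring below uses 4 colors, so χ(G) = 4.
A valid 4-coloring: color 1: [2, 15]; color 2: [1, 7, 13, 16]; color 3: [11, 17]; color 4: [8].

χ(G) = 4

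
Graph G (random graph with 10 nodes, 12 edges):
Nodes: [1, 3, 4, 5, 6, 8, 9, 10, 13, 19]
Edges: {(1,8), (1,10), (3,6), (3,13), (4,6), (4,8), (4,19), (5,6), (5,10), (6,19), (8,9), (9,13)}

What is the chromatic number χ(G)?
χ(G) = 3

Clique number ω(G) = 3 (lower bound: χ ≥ ω).
The clique on [4, 6, 19] has size 3, forcing χ ≥ 3, and the coloring below uses 3 colors, so χ(G) = 3.
A valid 3-coloring: color 1: [6, 8, 10, 13]; color 2: [1, 3, 4, 5, 9]; color 3: [19].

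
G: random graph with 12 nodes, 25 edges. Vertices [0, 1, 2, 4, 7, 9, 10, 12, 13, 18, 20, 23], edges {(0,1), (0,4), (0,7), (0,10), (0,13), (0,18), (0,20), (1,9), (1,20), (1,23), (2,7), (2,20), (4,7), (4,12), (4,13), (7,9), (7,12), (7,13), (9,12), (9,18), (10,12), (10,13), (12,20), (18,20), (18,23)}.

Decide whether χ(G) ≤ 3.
No, G is not 3-colorable

The clique on vertices [0, 4, 7, 13] has size 4 > 3, so it alone needs 4 colors.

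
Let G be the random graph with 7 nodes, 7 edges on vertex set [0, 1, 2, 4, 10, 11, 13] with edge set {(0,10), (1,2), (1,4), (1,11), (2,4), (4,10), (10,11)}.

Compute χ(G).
χ(G) = 3

Clique number ω(G) = 3 (lower bound: χ ≥ ω).
The clique on [1, 2, 4] has size 3, forcing χ ≥ 3, and the coloring below uses 3 colors, so χ(G) = 3.
A valid 3-coloring: color 1: [0, 4, 11, 13]; color 2: [1, 10]; color 3: [2].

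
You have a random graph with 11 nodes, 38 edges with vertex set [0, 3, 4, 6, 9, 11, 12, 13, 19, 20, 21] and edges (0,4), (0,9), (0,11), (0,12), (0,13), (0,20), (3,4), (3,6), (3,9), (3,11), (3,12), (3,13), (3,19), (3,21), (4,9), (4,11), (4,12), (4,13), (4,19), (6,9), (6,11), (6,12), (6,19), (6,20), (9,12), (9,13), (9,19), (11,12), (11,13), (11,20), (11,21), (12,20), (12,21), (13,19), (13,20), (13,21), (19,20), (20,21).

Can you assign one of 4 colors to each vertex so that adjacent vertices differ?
The clique on vertices [3, 4, 9, 13, 19] has size 5 > 4, so it alone needs 5 colors.

No, G is not 4-colorable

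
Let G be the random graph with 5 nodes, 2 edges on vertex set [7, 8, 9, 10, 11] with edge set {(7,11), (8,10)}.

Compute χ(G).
χ(G) = 2

Clique number ω(G) = 2 (lower bound: χ ≥ ω).
The graph is bipartite (no odd cycle), so 2 colors suffice: χ(G) = 2.
A valid 2-coloring: color 1: [7, 8, 9]; color 2: [10, 11].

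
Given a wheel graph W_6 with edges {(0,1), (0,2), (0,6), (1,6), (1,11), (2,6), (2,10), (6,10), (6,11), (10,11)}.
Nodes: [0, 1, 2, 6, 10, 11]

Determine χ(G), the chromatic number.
Clique number ω(G) = 3 (lower bound: χ ≥ ω).
Odd cycle [10, 11, 1, 0, 2] needs 3 colors (χ ≥ 3).
Vertex 6 is adjacent to every vertex of [0, 1, 2, 10, 11], which already need 3 colors among themselves, so 6 needs a new color (χ ≥ 4).
The coloring below uses 4 colors, so χ(G) = 4.
A valid 4-coloring: color 1: [6]; color 2: [0, 10]; color 3: [2, 11]; color 4: [1].

χ(G) = 4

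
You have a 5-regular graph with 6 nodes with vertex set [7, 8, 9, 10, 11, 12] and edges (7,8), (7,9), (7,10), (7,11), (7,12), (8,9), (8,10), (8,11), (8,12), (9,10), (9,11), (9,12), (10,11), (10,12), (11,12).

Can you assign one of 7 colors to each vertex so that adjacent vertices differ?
A valid 7-coloring: color 1: [11]; color 2: [12]; color 3: [7]; color 4: [9]; color 5: [8]; color 6: [10].
(χ(G) = 6 ≤ 7.)

Yes, G is 7-colorable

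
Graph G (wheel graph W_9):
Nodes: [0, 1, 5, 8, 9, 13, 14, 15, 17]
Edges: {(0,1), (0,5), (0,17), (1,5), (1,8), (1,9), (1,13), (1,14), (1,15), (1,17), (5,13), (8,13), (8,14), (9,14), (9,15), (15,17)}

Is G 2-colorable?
No, G is not 2-colorable

The clique on vertices [0, 1, 17] has size 3 > 2, so it alone needs 3 colors.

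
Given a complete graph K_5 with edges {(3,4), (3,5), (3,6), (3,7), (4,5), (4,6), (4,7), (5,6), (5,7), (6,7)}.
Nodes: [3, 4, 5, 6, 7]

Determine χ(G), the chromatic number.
Clique number ω(G) = 5 (lower bound: χ ≥ ω).
The clique on [3, 4, 5, 6, 7] has size 5, forcing χ ≥ 5, and the coloring below uses 5 colors, so χ(G) = 5.
A valid 5-coloring: color 1: [3]; color 2: [6]; color 3: [4]; color 4: [7]; color 5: [5].

χ(G) = 5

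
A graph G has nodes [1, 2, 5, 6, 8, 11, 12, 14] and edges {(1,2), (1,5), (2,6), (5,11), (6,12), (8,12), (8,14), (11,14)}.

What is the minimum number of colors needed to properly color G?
χ(G) = 2

Clique number ω(G) = 2 (lower bound: χ ≥ ω).
The graph is bipartite (no odd cycle), so 2 colors suffice: χ(G) = 2.
A valid 2-coloring: color 1: [2, 5, 12, 14]; color 2: [1, 6, 8, 11].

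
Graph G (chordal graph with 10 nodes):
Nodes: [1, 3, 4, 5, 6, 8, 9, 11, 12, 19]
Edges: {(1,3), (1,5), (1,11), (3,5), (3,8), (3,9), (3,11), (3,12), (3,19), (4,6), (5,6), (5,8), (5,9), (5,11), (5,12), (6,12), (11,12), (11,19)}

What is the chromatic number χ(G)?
Clique number ω(G) = 4 (lower bound: χ ≥ ω).
The clique on [1, 3, 5, 11] has size 4, forcing χ ≥ 4, and the coloring below uses 4 colors, so χ(G) = 4.
A valid 4-coloring: color 1: [4, 5, 19]; color 2: [3, 6]; color 3: [8, 9, 11]; color 4: [1, 12].

χ(G) = 4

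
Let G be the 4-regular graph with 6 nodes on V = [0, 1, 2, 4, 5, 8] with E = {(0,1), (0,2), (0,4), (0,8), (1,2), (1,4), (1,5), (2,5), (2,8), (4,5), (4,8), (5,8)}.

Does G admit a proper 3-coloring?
A valid 3-coloring: color 1: [2, 4]; color 2: [0, 5]; color 3: [1, 8].
(χ(G) = 3 ≤ 3.)

Yes, G is 3-colorable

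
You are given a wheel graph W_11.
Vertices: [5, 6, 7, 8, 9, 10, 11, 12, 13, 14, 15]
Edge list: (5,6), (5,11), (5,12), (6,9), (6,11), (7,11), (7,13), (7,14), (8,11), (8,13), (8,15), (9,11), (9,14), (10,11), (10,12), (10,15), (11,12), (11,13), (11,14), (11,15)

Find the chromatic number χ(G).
Clique number ω(G) = 3 (lower bound: χ ≥ ω).
The clique on [5, 11, 12] has size 3, forcing χ ≥ 3, and the coloring below uses 3 colors, so χ(G) = 3.
A valid 3-coloring: color 1: [11]; color 2: [6, 12, 13, 14, 15]; color 3: [5, 7, 8, 9, 10].

χ(G) = 3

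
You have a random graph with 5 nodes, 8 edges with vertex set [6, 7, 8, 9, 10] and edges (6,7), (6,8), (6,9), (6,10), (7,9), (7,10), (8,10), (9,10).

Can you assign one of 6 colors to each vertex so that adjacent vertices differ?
A valid 6-coloring: color 1: [6]; color 2: [10]; color 3: [8, 9]; color 4: [7].
(χ(G) = 4 ≤ 6.)

Yes, G is 6-colorable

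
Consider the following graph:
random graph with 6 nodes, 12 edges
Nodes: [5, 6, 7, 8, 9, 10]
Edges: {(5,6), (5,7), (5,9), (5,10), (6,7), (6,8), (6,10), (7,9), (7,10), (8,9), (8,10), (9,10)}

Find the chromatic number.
Clique number ω(G) = 4 (lower bound: χ ≥ ω).
The clique on [5, 7, 9, 10] has size 4, forcing χ ≥ 4, and the coloring below uses 4 colors, so χ(G) = 4.
A valid 4-coloring: color 1: [10]; color 2: [6, 9]; color 3: [5, 8]; color 4: [7].

χ(G) = 4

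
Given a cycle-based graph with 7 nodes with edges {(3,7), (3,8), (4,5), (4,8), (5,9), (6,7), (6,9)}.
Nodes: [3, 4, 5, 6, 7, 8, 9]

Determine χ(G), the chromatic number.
χ(G) = 3

Clique number ω(G) = 2 (lower bound: χ ≥ ω).
Odd cycle [3, 7, 6, 9, 5, 4, 8] needs 3 colors (χ ≥ 3).
The coloring below uses 3 colors, so χ(G) = 3.
A valid 3-coloring: color 1: [3, 4, 6]; color 2: [7, 8, 9]; color 3: [5].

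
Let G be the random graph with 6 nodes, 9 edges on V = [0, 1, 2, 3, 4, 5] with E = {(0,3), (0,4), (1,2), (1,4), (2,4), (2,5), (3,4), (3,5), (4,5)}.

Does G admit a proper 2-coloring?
The clique on vertices [0, 3, 4] has size 3 > 2, so it alone needs 3 colors.

No, G is not 2-colorable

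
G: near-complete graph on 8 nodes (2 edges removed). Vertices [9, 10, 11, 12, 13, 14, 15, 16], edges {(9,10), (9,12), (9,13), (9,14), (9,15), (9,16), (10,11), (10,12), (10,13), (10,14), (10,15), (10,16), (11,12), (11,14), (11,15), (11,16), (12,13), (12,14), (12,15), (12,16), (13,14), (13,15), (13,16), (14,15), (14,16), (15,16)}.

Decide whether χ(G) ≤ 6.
No, G is not 6-colorable

The clique on vertices [9, 10, 12, 13, 14, 15, 16] has size 7 > 6, so it alone needs 7 colors.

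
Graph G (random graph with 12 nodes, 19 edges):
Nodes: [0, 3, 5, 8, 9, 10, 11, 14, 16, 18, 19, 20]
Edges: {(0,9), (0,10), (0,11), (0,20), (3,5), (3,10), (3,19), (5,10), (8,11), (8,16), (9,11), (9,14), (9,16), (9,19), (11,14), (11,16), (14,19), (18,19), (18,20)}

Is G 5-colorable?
Yes, G is 5-colorable

A valid 5-coloring: color 1: [8, 9, 10, 20]; color 2: [5, 11, 19]; color 3: [0, 3, 14, 16, 18].
(χ(G) = 3 ≤ 5.)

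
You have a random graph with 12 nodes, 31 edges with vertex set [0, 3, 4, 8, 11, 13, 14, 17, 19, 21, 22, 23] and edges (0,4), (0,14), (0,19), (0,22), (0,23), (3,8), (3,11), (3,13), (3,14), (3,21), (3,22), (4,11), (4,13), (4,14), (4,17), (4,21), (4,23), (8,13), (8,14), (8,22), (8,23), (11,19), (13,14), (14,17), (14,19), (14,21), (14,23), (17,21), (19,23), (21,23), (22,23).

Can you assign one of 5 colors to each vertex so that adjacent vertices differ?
Yes, G is 5-colorable

A valid 5-coloring: color 1: [11, 14, 22]; color 2: [3, 17, 23]; color 3: [4, 8, 19]; color 4: [0, 13, 21].
(χ(G) = 4 ≤ 5.)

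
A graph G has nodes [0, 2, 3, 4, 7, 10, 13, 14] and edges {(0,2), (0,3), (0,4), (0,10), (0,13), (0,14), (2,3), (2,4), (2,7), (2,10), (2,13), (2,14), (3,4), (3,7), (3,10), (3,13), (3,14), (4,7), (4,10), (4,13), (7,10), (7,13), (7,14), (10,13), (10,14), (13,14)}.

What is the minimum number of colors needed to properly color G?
χ(G) = 6

Clique number ω(G) = 6 (lower bound: χ ≥ ω).
The clique on [0, 2, 3, 4, 10, 13] has size 6, forcing χ ≥ 6, and the coloring below uses 6 colors, so χ(G) = 6.
A valid 6-coloring: color 1: [2]; color 2: [3]; color 3: [13]; color 4: [10]; color 5: [0, 7]; color 6: [4, 14].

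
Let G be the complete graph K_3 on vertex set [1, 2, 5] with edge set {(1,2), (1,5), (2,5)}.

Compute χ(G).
χ(G) = 3

Clique number ω(G) = 3 (lower bound: χ ≥ ω).
The clique on [1, 2, 5] has size 3, forcing χ ≥ 3, and the coloring below uses 3 colors, so χ(G) = 3.
A valid 3-coloring: color 1: [5]; color 2: [1]; color 3: [2].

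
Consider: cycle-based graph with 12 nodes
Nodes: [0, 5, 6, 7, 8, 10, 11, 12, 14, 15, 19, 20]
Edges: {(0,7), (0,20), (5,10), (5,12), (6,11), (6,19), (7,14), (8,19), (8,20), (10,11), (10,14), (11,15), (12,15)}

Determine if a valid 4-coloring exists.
Yes, G is 4-colorable

A valid 4-coloring: color 1: [0, 8, 11, 12, 14]; color 2: [7, 10, 15, 19, 20]; color 3: [5, 6].
(χ(G) = 3 ≤ 4.)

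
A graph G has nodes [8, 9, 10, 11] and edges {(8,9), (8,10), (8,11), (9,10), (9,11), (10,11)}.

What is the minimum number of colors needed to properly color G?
Clique number ω(G) = 4 (lower bound: χ ≥ ω).
The clique on [8, 9, 10, 11] has size 4, forcing χ ≥ 4, and the coloring below uses 4 colors, so χ(G) = 4.
A valid 4-coloring: color 1: [10]; color 2: [8]; color 3: [9]; color 4: [11].

χ(G) = 4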